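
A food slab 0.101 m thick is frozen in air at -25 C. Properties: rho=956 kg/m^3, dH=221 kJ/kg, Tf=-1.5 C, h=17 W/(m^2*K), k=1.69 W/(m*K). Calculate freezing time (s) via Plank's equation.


dT = -1.5 - (-25) = 23.5 K
term1 = a/(2h) = 0.101/(2*17) = 0.002970588235
term2 = a^2/(8k) = 0.101^2/(8*1.69) = 0.0007545118343
t = rho*dH*1000/dT * (term1 + term2)
t = 956*221*1000/23.5 * (0.002970588235 + 0.0007545118343)
t = 33490 s

33490


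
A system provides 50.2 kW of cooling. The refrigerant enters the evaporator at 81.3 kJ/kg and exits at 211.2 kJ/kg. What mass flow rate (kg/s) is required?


dh = 211.2 - 81.3 = 129.9 kJ/kg
m_dot = Q / dh = 50.2 / 129.9 = 0.3865 kg/s

0.3865


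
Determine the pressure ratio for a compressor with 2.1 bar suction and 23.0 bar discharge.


PR = P_high / P_low
PR = 23.0 / 2.1
PR = 10.952

10.952


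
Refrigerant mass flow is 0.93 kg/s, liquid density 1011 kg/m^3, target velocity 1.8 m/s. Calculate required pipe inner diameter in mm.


A = m_dot / (rho * v) = 0.93 / (1011 * 1.8) = 0.0005110451698 m^2
d = sqrt(4*A/pi) * 1000
d = 25.5 mm

25.5


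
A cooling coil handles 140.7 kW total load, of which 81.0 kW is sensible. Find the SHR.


SHR = Q_sensible / Q_total
SHR = 81.0 / 140.7
SHR = 0.576

0.576


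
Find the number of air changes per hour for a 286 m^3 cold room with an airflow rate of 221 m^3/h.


ACH = flow / volume
ACH = 221 / 286
ACH = 0.773

0.773


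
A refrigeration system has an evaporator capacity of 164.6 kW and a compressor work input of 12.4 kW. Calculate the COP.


COP = Q_evap / W
COP = 164.6 / 12.4
COP = 13.274

13.274


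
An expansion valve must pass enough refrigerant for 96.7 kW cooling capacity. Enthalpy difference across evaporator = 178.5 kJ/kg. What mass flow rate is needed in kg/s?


m_dot = Q / dh
m_dot = 96.7 / 178.5
m_dot = 0.5417 kg/s

0.5417


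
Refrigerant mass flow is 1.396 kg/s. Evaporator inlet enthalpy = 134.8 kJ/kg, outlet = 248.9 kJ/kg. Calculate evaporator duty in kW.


dh = 248.9 - 134.8 = 114.1 kJ/kg
Q_evap = m_dot * dh = 1.396 * 114.1
Q_evap = 159.28 kW

159.28


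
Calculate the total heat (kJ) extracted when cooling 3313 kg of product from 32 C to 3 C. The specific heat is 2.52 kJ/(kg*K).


dT = 32 - (3) = 29 K
Q = m * cp * dT = 3313 * 2.52 * 29
Q = 242114 kJ

242114


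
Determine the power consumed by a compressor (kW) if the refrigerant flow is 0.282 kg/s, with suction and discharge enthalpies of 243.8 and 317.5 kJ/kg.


dh = 317.5 - 243.8 = 73.7 kJ/kg
W = m_dot * dh = 0.282 * 73.7 = 20.78 kW

20.78


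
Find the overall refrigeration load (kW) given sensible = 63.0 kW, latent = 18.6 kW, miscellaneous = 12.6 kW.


Q_total = Q_s + Q_l + Q_misc
Q_total = 63.0 + 18.6 + 12.6
Q_total = 94.2 kW

94.2


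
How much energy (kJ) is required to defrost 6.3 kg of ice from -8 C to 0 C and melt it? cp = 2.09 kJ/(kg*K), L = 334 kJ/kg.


Sensible heat = cp * dT = 2.09 * 8 = 16.72 kJ/kg
Total per kg = 16.72 + 334 = 350.72 kJ/kg
Q = m * total = 6.3 * 350.72
Q = 2209.5 kJ

2209.5


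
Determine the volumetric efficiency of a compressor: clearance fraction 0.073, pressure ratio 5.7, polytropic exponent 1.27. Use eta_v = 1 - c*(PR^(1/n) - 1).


PR^(1/n) = 5.7^(1/1.27) = 3.93710549
eta_v = 1 - 0.073 * (3.93710549 - 1)
eta_v = 0.7856

0.7856


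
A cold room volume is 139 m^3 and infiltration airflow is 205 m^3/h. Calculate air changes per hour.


ACH = flow / volume
ACH = 205 / 139
ACH = 1.475

1.475


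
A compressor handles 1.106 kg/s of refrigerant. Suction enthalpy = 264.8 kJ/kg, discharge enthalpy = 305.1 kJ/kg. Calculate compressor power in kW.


dh = 305.1 - 264.8 = 40.3 kJ/kg
W = m_dot * dh = 1.106 * 40.3 = 44.57 kW

44.57


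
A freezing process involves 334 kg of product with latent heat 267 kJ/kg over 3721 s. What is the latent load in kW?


Q_lat = m * h_fg / t
Q_lat = 334 * 267 / 3721
Q_lat = 23.97 kW

23.97


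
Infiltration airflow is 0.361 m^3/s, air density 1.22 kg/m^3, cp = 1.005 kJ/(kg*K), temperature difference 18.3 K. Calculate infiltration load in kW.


Q = V_dot * rho * cp * dT
Q = 0.361 * 1.22 * 1.005 * 18.3
Q = 8.1 kW

8.1


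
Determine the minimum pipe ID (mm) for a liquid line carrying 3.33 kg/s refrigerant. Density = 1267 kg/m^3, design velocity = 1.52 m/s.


A = m_dot / (rho * v) = 3.33 / (1267 * 1.52) = 0.001729115607 m^2
d = sqrt(4*A/pi) * 1000
d = 46.9 mm

46.9


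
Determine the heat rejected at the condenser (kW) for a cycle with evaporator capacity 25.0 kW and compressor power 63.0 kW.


Q_cond = Q_evap + W
Q_cond = 25.0 + 63.0
Q_cond = 88.0 kW

88.0


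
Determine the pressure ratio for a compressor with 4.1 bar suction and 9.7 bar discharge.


PR = P_high / P_low
PR = 9.7 / 4.1
PR = 2.366

2.366


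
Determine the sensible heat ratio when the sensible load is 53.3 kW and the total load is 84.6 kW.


SHR = Q_sensible / Q_total
SHR = 53.3 / 84.6
SHR = 0.63

0.63


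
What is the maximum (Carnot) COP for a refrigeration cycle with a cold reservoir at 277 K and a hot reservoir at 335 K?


dT = 335 - 277 = 58 K
COP_carnot = T_cold / dT = 277 / 58
COP_carnot = 4.776

4.776


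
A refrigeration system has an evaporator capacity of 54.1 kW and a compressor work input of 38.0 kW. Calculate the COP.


COP = Q_evap / W
COP = 54.1 / 38.0
COP = 1.424

1.424


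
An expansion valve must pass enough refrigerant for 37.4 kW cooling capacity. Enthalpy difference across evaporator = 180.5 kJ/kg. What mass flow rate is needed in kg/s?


m_dot = Q / dh
m_dot = 37.4 / 180.5
m_dot = 0.2072 kg/s

0.2072


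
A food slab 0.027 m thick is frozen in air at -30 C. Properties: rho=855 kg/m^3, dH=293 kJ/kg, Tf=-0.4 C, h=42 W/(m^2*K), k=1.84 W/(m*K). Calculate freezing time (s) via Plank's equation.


dT = -0.4 - (-30) = 29.6 K
term1 = a/(2h) = 0.027/(2*42) = 0.0003214285714
term2 = a^2/(8k) = 0.027^2/(8*1.84) = 0.00004952445652
t = rho*dH*1000/dT * (term1 + term2)
t = 855*293*1000/29.6 * (0.0003214285714 + 0.00004952445652)
t = 3140 s

3140


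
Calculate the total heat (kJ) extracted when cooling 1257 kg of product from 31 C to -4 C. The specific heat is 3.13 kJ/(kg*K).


dT = 31 - (-4) = 35 K
Q = m * cp * dT = 1257 * 3.13 * 35
Q = 137704 kJ

137704


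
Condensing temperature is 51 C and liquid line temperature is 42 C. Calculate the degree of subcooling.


Subcooling = T_cond - T_liquid
Subcooling = 51 - 42
Subcooling = 9 K

9


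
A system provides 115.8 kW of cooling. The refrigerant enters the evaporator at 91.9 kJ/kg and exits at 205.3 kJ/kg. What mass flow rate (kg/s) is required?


dh = 205.3 - 91.9 = 113.4 kJ/kg
m_dot = Q / dh = 115.8 / 113.4 = 1.0212 kg/s

1.0212


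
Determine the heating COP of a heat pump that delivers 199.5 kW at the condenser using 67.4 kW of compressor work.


COP_hp = Q_cond / W
COP_hp = 199.5 / 67.4
COP_hp = 2.96

2.96


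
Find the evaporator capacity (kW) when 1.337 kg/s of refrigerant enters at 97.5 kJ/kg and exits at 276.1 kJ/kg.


dh = 276.1 - 97.5 = 178.6 kJ/kg
Q_evap = m_dot * dh = 1.337 * 178.6
Q_evap = 238.79 kW

238.79


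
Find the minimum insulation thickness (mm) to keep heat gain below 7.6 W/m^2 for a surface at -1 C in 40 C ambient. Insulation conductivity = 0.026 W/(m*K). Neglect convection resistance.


dT = 40 - (-1) = 41 K
thickness = k * dT / q_max * 1000
thickness = 0.026 * 41 / 7.6 * 1000
thickness = 140.3 mm

140.3


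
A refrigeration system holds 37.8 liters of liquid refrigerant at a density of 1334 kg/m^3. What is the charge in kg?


Charge = V * rho / 1000
Charge = 37.8 * 1334 / 1000
Charge = 50.43 kg

50.43


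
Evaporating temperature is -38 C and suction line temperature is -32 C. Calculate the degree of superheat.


Superheat = T_suction - T_evap
Superheat = -32 - (-38)
Superheat = 6 K

6


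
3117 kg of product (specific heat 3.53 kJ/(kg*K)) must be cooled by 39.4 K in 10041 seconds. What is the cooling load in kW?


Q = m * cp * dT / t
Q = 3117 * 3.53 * 39.4 / 10041
Q = 43.175 kW

43.175


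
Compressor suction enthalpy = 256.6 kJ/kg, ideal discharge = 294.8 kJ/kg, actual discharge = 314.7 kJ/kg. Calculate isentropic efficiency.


dh_ideal = 294.8 - 256.6 = 38.2 kJ/kg
dh_actual = 314.7 - 256.6 = 58.1 kJ/kg
eta_s = dh_ideal / dh_actual = 38.2 / 58.1
eta_s = 0.6575

0.6575


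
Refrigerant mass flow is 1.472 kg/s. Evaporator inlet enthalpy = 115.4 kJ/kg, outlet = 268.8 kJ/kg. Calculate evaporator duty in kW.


dh = 268.8 - 115.4 = 153.4 kJ/kg
Q_evap = m_dot * dh = 1.472 * 153.4
Q_evap = 225.8 kW

225.8


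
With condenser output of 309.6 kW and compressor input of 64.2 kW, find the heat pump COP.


COP_hp = Q_cond / W
COP_hp = 309.6 / 64.2
COP_hp = 4.822

4.822


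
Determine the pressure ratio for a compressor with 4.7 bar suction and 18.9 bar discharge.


PR = P_high / P_low
PR = 18.9 / 4.7
PR = 4.021

4.021


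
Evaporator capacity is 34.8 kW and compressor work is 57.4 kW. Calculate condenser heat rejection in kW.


Q_cond = Q_evap + W
Q_cond = 34.8 + 57.4
Q_cond = 92.2 kW

92.2


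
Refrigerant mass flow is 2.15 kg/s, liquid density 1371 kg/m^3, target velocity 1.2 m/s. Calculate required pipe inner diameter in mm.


A = m_dot / (rho * v) = 2.15 / (1371 * 1.2) = 0.001306831996 m^2
d = sqrt(4*A/pi) * 1000
d = 40.8 mm

40.8


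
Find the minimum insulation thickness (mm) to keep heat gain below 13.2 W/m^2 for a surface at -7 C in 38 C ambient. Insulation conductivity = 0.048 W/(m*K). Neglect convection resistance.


dT = 38 - (-7) = 45 K
thickness = k * dT / q_max * 1000
thickness = 0.048 * 45 / 13.2 * 1000
thickness = 163.6 mm

163.6


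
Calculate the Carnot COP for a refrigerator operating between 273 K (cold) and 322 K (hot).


dT = 322 - 273 = 49 K
COP_carnot = T_cold / dT = 273 / 49
COP_carnot = 5.571

5.571


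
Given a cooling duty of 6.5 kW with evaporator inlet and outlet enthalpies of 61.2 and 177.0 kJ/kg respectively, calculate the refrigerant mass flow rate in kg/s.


dh = 177.0 - 61.2 = 115.8 kJ/kg
m_dot = Q / dh = 6.5 / 115.8 = 0.0561 kg/s

0.0561


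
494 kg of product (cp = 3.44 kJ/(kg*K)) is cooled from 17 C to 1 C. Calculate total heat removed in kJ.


dT = 17 - (1) = 16 K
Q = m * cp * dT = 494 * 3.44 * 16
Q = 27190 kJ

27190


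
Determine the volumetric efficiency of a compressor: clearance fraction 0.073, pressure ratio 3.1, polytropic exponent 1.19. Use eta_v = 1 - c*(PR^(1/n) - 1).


PR^(1/n) = 3.1^(1/1.19) = 2.58767057
eta_v = 1 - 0.073 * (2.58767057 - 1)
eta_v = 0.8841

0.8841


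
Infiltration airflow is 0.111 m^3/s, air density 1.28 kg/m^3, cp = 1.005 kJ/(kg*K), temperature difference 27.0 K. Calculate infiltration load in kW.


Q = V_dot * rho * cp * dT
Q = 0.111 * 1.28 * 1.005 * 27.0
Q = 3.855 kW

3.855


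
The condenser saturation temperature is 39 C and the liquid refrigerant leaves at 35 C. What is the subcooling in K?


Subcooling = T_cond - T_liquid
Subcooling = 39 - 35
Subcooling = 4 K

4


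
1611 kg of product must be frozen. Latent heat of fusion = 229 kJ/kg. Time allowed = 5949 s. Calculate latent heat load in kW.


Q_lat = m * h_fg / t
Q_lat = 1611 * 229 / 5949
Q_lat = 62.01 kW

62.01


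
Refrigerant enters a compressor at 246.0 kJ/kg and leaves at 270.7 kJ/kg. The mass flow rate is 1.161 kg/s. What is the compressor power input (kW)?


dh = 270.7 - 246.0 = 24.7 kJ/kg
W = m_dot * dh = 1.161 * 24.7 = 28.68 kW

28.68


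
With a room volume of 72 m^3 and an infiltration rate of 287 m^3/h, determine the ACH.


ACH = flow / volume
ACH = 287 / 72
ACH = 3.986

3.986


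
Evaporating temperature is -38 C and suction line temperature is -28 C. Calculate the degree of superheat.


Superheat = T_suction - T_evap
Superheat = -28 - (-38)
Superheat = 10 K

10


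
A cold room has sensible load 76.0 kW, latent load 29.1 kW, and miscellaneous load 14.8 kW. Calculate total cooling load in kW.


Q_total = Q_s + Q_l + Q_misc
Q_total = 76.0 + 29.1 + 14.8
Q_total = 119.9 kW

119.9


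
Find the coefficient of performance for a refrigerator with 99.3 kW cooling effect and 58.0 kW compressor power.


COP = Q_evap / W
COP = 99.3 / 58.0
COP = 1.712

1.712


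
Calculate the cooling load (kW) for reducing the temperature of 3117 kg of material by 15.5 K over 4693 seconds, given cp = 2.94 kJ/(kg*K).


Q = m * cp * dT / t
Q = 3117 * 2.94 * 15.5 / 4693
Q = 30.267 kW

30.267


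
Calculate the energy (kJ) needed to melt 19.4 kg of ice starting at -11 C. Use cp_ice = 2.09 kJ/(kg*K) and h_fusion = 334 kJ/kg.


Sensible heat = cp * dT = 2.09 * 11 = 22.99 kJ/kg
Total per kg = 22.99 + 334 = 356.99 kJ/kg
Q = m * total = 19.4 * 356.99
Q = 6925.6 kJ

6925.6


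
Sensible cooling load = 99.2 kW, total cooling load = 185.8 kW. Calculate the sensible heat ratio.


SHR = Q_sensible / Q_total
SHR = 99.2 / 185.8
SHR = 0.534

0.534


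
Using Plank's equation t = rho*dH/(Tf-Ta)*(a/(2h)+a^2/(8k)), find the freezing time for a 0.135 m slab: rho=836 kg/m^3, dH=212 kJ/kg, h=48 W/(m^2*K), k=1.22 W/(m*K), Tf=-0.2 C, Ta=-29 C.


dT = -0.2 - (-29) = 28.8 K
term1 = a/(2h) = 0.135/(2*48) = 0.00140625
term2 = a^2/(8k) = 0.135^2/(8*1.22) = 0.001867315574
t = rho*dH*1000/dT * (term1 + term2)
t = 836*212*1000/28.8 * (0.00140625 + 0.001867315574)
t = 20145 s

20145


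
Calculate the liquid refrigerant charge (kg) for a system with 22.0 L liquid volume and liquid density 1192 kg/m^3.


Charge = V * rho / 1000
Charge = 22.0 * 1192 / 1000
Charge = 26.22 kg

26.22


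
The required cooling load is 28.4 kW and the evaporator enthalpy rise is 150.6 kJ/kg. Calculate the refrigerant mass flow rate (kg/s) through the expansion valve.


m_dot = Q / dh
m_dot = 28.4 / 150.6
m_dot = 0.1886 kg/s

0.1886


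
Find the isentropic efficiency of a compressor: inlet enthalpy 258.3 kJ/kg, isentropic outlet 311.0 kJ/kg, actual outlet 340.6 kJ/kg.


dh_ideal = 311.0 - 258.3 = 52.7 kJ/kg
dh_actual = 340.6 - 258.3 = 82.3 kJ/kg
eta_s = dh_ideal / dh_actual = 52.7 / 82.3
eta_s = 0.6403

0.6403


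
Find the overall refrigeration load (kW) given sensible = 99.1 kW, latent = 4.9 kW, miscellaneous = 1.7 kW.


Q_total = Q_s + Q_l + Q_misc
Q_total = 99.1 + 4.9 + 1.7
Q_total = 105.7 kW

105.7


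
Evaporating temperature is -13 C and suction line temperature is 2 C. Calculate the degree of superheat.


Superheat = T_suction - T_evap
Superheat = 2 - (-13)
Superheat = 15 K

15


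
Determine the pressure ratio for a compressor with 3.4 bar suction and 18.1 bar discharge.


PR = P_high / P_low
PR = 18.1 / 3.4
PR = 5.324

5.324


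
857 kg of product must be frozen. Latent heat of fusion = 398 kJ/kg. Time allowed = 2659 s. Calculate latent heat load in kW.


Q_lat = m * h_fg / t
Q_lat = 857 * 398 / 2659
Q_lat = 128.28 kW

128.28


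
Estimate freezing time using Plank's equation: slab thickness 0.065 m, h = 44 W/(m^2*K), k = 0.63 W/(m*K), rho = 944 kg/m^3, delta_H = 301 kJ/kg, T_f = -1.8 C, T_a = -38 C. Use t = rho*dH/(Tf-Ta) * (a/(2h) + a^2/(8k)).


dT = -1.8 - (-38) = 36.2 K
term1 = a/(2h) = 0.065/(2*44) = 0.0007386363636
term2 = a^2/(8k) = 0.065^2/(8*0.63) = 0.0008382936508
t = rho*dH*1000/dT * (term1 + term2)
t = 944*301*1000/36.2 * (0.0007386363636 + 0.0008382936508)
t = 12378 s

12378


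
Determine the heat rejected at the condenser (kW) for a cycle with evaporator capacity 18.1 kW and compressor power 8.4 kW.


Q_cond = Q_evap + W
Q_cond = 18.1 + 8.4
Q_cond = 26.5 kW

26.5


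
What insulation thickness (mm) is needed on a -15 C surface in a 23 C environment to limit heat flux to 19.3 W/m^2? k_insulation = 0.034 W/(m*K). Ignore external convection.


dT = 23 - (-15) = 38 K
thickness = k * dT / q_max * 1000
thickness = 0.034 * 38 / 19.3 * 1000
thickness = 66.9 mm

66.9


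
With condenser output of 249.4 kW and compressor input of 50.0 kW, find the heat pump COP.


COP_hp = Q_cond / W
COP_hp = 249.4 / 50.0
COP_hp = 4.988

4.988


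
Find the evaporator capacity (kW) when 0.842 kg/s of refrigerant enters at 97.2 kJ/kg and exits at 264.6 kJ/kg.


dh = 264.6 - 97.2 = 167.4 kJ/kg
Q_evap = m_dot * dh = 0.842 * 167.4
Q_evap = 140.95 kW

140.95


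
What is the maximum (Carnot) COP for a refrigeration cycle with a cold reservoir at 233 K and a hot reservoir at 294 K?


dT = 294 - 233 = 61 K
COP_carnot = T_cold / dT = 233 / 61
COP_carnot = 3.82

3.82


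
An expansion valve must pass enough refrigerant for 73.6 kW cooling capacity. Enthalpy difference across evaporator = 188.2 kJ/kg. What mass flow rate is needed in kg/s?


m_dot = Q / dh
m_dot = 73.6 / 188.2
m_dot = 0.3911 kg/s

0.3911


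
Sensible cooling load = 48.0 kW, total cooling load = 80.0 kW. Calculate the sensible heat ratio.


SHR = Q_sensible / Q_total
SHR = 48.0 / 80.0
SHR = 0.6

0.6


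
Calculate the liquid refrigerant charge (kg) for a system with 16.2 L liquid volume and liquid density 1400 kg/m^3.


Charge = V * rho / 1000
Charge = 16.2 * 1400 / 1000
Charge = 22.68 kg

22.68


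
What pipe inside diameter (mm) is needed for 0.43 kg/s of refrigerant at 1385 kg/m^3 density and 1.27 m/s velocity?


A = m_dot / (rho * v) = 0.43 / (1385 * 1.27) = 0.0002444640268 m^2
d = sqrt(4*A/pi) * 1000
d = 17.6 mm

17.6


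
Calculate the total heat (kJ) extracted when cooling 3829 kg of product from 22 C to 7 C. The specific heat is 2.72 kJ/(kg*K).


dT = 22 - (7) = 15 K
Q = m * cp * dT = 3829 * 2.72 * 15
Q = 156223 kJ

156223


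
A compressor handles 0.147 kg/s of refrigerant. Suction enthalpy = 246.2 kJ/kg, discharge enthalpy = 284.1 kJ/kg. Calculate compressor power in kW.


dh = 284.1 - 246.2 = 37.9 kJ/kg
W = m_dot * dh = 0.147 * 37.9 = 5.57 kW

5.57


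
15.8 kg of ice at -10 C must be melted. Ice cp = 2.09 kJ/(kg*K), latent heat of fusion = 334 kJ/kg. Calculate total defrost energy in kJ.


Sensible heat = cp * dT = 2.09 * 10 = 20.9 kJ/kg
Total per kg = 20.9 + 334 = 354.9 kJ/kg
Q = m * total = 15.8 * 354.9
Q = 5607.4 kJ

5607.4


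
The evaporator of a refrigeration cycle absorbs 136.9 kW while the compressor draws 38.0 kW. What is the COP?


COP = Q_evap / W
COP = 136.9 / 38.0
COP = 3.603

3.603


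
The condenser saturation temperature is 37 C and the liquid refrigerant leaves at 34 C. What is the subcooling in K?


Subcooling = T_cond - T_liquid
Subcooling = 37 - 34
Subcooling = 3 K

3


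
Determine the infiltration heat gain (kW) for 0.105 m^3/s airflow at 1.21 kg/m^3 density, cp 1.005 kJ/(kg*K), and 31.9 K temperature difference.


Q = V_dot * rho * cp * dT
Q = 0.105 * 1.21 * 1.005 * 31.9
Q = 4.073 kW

4.073


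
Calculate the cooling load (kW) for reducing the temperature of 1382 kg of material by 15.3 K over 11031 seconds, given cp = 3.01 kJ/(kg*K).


Q = m * cp * dT / t
Q = 1382 * 3.01 * 15.3 / 11031
Q = 5.77 kW

5.77


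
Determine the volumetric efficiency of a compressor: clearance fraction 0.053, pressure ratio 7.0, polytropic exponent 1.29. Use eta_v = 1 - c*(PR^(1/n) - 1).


PR^(1/n) = 7.0^(1/1.29) = 4.5197536
eta_v = 1 - 0.053 * (4.5197536 - 1)
eta_v = 0.8135

0.8135


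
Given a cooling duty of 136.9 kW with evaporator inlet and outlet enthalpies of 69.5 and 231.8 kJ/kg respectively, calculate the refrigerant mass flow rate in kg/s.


dh = 231.8 - 69.5 = 162.3 kJ/kg
m_dot = Q / dh = 136.9 / 162.3 = 0.8435 kg/s

0.8435


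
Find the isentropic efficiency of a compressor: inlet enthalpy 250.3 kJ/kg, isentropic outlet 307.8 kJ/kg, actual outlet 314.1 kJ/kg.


dh_ideal = 307.8 - 250.3 = 57.5 kJ/kg
dh_actual = 314.1 - 250.3 = 63.8 kJ/kg
eta_s = dh_ideal / dh_actual = 57.5 / 63.8
eta_s = 0.9013

0.9013


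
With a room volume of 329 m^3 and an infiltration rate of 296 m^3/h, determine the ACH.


ACH = flow / volume
ACH = 296 / 329
ACH = 0.9

0.9


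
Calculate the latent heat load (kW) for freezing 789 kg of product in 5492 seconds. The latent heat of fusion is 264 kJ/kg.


Q_lat = m * h_fg / t
Q_lat = 789 * 264 / 5492
Q_lat = 37.93 kW

37.93


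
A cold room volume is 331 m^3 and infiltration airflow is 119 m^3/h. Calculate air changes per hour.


ACH = flow / volume
ACH = 119 / 331
ACH = 0.36

0.36


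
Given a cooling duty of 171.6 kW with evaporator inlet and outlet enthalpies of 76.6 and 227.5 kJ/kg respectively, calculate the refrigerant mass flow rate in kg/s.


dh = 227.5 - 76.6 = 150.9 kJ/kg
m_dot = Q / dh = 171.6 / 150.9 = 1.1372 kg/s

1.1372


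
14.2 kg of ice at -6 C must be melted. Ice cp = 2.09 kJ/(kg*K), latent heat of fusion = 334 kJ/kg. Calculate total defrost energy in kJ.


Sensible heat = cp * dT = 2.09 * 6 = 12.54 kJ/kg
Total per kg = 12.54 + 334 = 346.54 kJ/kg
Q = m * total = 14.2 * 346.54
Q = 4920.9 kJ

4920.9


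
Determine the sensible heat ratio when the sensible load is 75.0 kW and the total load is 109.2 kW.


SHR = Q_sensible / Q_total
SHR = 75.0 / 109.2
SHR = 0.687

0.687


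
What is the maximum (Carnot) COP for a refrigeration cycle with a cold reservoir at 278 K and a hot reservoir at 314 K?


dT = 314 - 278 = 36 K
COP_carnot = T_cold / dT = 278 / 36
COP_carnot = 7.722

7.722


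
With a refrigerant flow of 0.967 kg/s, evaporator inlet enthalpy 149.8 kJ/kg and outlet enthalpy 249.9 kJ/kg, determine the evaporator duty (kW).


dh = 249.9 - 149.8 = 100.1 kJ/kg
Q_evap = m_dot * dh = 0.967 * 100.1
Q_evap = 96.8 kW

96.8


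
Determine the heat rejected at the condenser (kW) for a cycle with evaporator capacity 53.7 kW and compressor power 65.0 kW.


Q_cond = Q_evap + W
Q_cond = 53.7 + 65.0
Q_cond = 118.7 kW

118.7


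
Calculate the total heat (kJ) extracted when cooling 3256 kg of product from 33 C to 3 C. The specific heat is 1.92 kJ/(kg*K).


dT = 33 - (3) = 30 K
Q = m * cp * dT = 3256 * 1.92 * 30
Q = 187546 kJ

187546


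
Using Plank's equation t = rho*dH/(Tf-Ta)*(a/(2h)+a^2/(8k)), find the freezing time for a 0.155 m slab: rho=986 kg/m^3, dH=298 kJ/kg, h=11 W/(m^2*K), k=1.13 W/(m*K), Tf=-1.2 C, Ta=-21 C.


dT = -1.2 - (-21) = 19.8 K
term1 = a/(2h) = 0.155/(2*11) = 0.007045454545
term2 = a^2/(8k) = 0.155^2/(8*1.13) = 0.002657632743
t = rho*dH*1000/dT * (term1 + term2)
t = 986*298*1000/19.8 * (0.007045454545 + 0.002657632743)
t = 143992 s

143992


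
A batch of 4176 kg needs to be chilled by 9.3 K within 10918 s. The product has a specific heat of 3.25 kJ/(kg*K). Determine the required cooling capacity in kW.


Q = m * cp * dT / t
Q = 4176 * 3.25 * 9.3 / 10918
Q = 11.561 kW

11.561


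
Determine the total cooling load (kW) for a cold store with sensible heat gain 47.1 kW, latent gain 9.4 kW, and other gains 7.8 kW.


Q_total = Q_s + Q_l + Q_misc
Q_total = 47.1 + 9.4 + 7.8
Q_total = 64.3 kW

64.3


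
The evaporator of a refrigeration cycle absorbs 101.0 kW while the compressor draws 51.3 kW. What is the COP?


COP = Q_evap / W
COP = 101.0 / 51.3
COP = 1.969

1.969


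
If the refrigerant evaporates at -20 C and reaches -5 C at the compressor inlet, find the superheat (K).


Superheat = T_suction - T_evap
Superheat = -5 - (-20)
Superheat = 15 K

15


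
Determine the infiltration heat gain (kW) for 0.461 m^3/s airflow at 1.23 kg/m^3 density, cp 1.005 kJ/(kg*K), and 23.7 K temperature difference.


Q = V_dot * rho * cp * dT
Q = 0.461 * 1.23 * 1.005 * 23.7
Q = 13.506 kW

13.506


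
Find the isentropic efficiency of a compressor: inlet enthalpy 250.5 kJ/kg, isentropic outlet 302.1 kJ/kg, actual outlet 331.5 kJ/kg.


dh_ideal = 302.1 - 250.5 = 51.6 kJ/kg
dh_actual = 331.5 - 250.5 = 81.0 kJ/kg
eta_s = dh_ideal / dh_actual = 51.6 / 81.0
eta_s = 0.637

0.637


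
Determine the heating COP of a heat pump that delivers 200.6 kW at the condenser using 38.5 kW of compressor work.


COP_hp = Q_cond / W
COP_hp = 200.6 / 38.5
COP_hp = 5.21

5.21


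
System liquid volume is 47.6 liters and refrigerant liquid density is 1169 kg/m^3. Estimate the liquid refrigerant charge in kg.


Charge = V * rho / 1000
Charge = 47.6 * 1169 / 1000
Charge = 55.64 kg

55.64


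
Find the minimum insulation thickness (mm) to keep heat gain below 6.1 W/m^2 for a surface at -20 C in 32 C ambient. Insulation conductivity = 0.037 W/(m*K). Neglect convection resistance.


dT = 32 - (-20) = 52 K
thickness = k * dT / q_max * 1000
thickness = 0.037 * 52 / 6.1 * 1000
thickness = 315.4 mm

315.4


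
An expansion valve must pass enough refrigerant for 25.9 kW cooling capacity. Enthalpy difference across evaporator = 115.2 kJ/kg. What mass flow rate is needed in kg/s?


m_dot = Q / dh
m_dot = 25.9 / 115.2
m_dot = 0.2248 kg/s

0.2248


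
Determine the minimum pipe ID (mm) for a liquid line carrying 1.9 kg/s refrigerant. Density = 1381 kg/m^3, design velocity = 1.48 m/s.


A = m_dot / (rho * v) = 1.9 / (1381 * 1.48) = 0.0009296044778 m^2
d = sqrt(4*A/pi) * 1000
d = 34.4 mm

34.4


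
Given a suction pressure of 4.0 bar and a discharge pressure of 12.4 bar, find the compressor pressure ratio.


PR = P_high / P_low
PR = 12.4 / 4.0
PR = 3.1

3.1


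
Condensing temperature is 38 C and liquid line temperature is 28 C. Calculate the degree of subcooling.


Subcooling = T_cond - T_liquid
Subcooling = 38 - 28
Subcooling = 10 K

10


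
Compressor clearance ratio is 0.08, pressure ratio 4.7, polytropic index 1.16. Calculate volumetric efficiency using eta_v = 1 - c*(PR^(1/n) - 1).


PR^(1/n) = 4.7^(1/1.16) = 3.79659879
eta_v = 1 - 0.08 * (3.79659879 - 1)
eta_v = 0.7763

0.7763


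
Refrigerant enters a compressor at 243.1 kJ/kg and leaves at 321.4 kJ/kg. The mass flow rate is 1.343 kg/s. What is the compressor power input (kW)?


dh = 321.4 - 243.1 = 78.3 kJ/kg
W = m_dot * dh = 1.343 * 78.3 = 105.16 kW

105.16


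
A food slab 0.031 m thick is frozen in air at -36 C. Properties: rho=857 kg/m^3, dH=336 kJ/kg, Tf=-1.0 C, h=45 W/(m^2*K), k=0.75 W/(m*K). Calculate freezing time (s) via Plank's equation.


dT = -1.0 - (-36) = 35.0 K
term1 = a/(2h) = 0.031/(2*45) = 0.0003444444444
term2 = a^2/(8k) = 0.031^2/(8*0.75) = 0.0001601666667
t = rho*dH*1000/dT * (term1 + term2)
t = 857*336*1000/35.0 * (0.0003444444444 + 0.0001601666667)
t = 4152 s

4152


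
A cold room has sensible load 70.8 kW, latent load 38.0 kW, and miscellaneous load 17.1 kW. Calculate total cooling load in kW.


Q_total = Q_s + Q_l + Q_misc
Q_total = 70.8 + 38.0 + 17.1
Q_total = 125.9 kW

125.9


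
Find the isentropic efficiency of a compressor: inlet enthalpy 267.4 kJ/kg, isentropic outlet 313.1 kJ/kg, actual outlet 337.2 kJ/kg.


dh_ideal = 313.1 - 267.4 = 45.7 kJ/kg
dh_actual = 337.2 - 267.4 = 69.8 kJ/kg
eta_s = dh_ideal / dh_actual = 45.7 / 69.8
eta_s = 0.6547

0.6547


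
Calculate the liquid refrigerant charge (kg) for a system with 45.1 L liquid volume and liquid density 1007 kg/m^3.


Charge = V * rho / 1000
Charge = 45.1 * 1007 / 1000
Charge = 45.42 kg

45.42


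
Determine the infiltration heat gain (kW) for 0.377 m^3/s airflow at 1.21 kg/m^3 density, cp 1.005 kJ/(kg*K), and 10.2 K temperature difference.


Q = V_dot * rho * cp * dT
Q = 0.377 * 1.21 * 1.005 * 10.2
Q = 4.676 kW

4.676


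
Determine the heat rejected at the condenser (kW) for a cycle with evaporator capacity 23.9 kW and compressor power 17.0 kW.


Q_cond = Q_evap + W
Q_cond = 23.9 + 17.0
Q_cond = 40.9 kW

40.9


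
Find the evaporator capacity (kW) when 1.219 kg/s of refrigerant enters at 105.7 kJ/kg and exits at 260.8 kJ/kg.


dh = 260.8 - 105.7 = 155.1 kJ/kg
Q_evap = m_dot * dh = 1.219 * 155.1
Q_evap = 189.07 kW

189.07


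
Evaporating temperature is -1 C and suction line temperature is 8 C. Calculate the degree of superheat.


Superheat = T_suction - T_evap
Superheat = 8 - (-1)
Superheat = 9 K

9


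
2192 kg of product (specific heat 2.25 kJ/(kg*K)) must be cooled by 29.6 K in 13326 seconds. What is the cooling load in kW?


Q = m * cp * dT / t
Q = 2192 * 2.25 * 29.6 / 13326
Q = 10.955 kW

10.955


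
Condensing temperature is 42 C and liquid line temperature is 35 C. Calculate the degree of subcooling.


Subcooling = T_cond - T_liquid
Subcooling = 42 - 35
Subcooling = 7 K

7


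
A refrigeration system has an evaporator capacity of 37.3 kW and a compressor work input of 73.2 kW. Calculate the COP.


COP = Q_evap / W
COP = 37.3 / 73.2
COP = 0.51

0.51


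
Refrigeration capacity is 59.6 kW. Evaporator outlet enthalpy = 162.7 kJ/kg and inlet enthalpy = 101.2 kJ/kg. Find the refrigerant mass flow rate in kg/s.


dh = 162.7 - 101.2 = 61.5 kJ/kg
m_dot = Q / dh = 59.6 / 61.5 = 0.9691 kg/s

0.9691


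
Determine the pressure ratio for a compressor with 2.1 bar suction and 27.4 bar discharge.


PR = P_high / P_low
PR = 27.4 / 2.1
PR = 13.048

13.048


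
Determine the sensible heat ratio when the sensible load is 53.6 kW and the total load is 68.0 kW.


SHR = Q_sensible / Q_total
SHR = 53.6 / 68.0
SHR = 0.788

0.788


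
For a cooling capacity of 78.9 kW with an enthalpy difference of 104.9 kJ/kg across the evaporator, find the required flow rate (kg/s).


m_dot = Q / dh
m_dot = 78.9 / 104.9
m_dot = 0.7521 kg/s

0.7521


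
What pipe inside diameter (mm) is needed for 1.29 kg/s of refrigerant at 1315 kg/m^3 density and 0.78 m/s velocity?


A = m_dot / (rho * v) = 1.29 / (1315 * 0.78) = 0.001257677684 m^2
d = sqrt(4*A/pi) * 1000
d = 40.0 mm

40.0


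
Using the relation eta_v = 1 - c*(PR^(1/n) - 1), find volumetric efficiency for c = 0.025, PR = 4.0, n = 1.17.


PR^(1/n) = 4.0^(1/1.17) = 3.27025177
eta_v = 1 - 0.025 * (3.27025177 - 1)
eta_v = 0.9432

0.9432


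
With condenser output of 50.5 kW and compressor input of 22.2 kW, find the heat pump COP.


COP_hp = Q_cond / W
COP_hp = 50.5 / 22.2
COP_hp = 2.275

2.275


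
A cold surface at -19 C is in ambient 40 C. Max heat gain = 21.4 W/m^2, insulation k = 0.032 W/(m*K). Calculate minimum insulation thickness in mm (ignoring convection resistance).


dT = 40 - (-19) = 59 K
thickness = k * dT / q_max * 1000
thickness = 0.032 * 59 / 21.4 * 1000
thickness = 88.2 mm

88.2


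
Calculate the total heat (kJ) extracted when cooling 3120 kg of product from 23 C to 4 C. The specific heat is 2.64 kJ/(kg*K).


dT = 23 - (4) = 19 K
Q = m * cp * dT = 3120 * 2.64 * 19
Q = 156499 kJ

156499


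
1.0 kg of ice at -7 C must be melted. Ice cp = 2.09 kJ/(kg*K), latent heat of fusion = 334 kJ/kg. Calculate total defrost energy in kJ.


Sensible heat = cp * dT = 2.09 * 7 = 14.63 kJ/kg
Total per kg = 14.63 + 334 = 348.63 kJ/kg
Q = m * total = 1.0 * 348.63
Q = 348.6 kJ

348.6


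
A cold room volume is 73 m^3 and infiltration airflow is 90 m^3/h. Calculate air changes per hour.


ACH = flow / volume
ACH = 90 / 73
ACH = 1.233

1.233


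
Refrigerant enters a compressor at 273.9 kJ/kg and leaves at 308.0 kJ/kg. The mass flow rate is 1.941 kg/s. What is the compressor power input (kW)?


dh = 308.0 - 273.9 = 34.1 kJ/kg
W = m_dot * dh = 1.941 * 34.1 = 66.19 kW

66.19


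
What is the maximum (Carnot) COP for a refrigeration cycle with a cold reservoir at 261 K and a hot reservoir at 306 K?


dT = 306 - 261 = 45 K
COP_carnot = T_cold / dT = 261 / 45
COP_carnot = 5.8

5.8


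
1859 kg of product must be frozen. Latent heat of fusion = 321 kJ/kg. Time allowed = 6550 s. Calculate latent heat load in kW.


Q_lat = m * h_fg / t
Q_lat = 1859 * 321 / 6550
Q_lat = 91.11 kW

91.11


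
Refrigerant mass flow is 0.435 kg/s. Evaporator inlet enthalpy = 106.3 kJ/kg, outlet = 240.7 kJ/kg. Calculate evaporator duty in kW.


dh = 240.7 - 106.3 = 134.4 kJ/kg
Q_evap = m_dot * dh = 0.435 * 134.4
Q_evap = 58.46 kW

58.46


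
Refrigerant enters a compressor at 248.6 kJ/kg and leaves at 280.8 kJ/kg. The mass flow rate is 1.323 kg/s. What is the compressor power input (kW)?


dh = 280.8 - 248.6 = 32.2 kJ/kg
W = m_dot * dh = 1.323 * 32.2 = 42.6 kW

42.6


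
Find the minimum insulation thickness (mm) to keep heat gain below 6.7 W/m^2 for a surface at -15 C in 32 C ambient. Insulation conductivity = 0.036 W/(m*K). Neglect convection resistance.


dT = 32 - (-15) = 47 K
thickness = k * dT / q_max * 1000
thickness = 0.036 * 47 / 6.7 * 1000
thickness = 252.5 mm

252.5


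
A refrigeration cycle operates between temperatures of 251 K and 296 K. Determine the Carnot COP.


dT = 296 - 251 = 45 K
COP_carnot = T_cold / dT = 251 / 45
COP_carnot = 5.578

5.578


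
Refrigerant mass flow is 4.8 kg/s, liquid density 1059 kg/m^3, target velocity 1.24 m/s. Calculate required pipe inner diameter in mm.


A = m_dot / (rho * v) = 4.8 / (1059 * 1.24) = 0.003655304761 m^2
d = sqrt(4*A/pi) * 1000
d = 68.2 mm

68.2


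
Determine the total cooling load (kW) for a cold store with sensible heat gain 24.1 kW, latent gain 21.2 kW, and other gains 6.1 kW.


Q_total = Q_s + Q_l + Q_misc
Q_total = 24.1 + 21.2 + 6.1
Q_total = 51.4 kW

51.4


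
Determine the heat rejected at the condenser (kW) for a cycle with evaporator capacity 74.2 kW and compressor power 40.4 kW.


Q_cond = Q_evap + W
Q_cond = 74.2 + 40.4
Q_cond = 114.6 kW

114.6


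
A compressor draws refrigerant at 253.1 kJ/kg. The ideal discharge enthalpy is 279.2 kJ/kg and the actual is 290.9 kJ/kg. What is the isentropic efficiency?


dh_ideal = 279.2 - 253.1 = 26.1 kJ/kg
dh_actual = 290.9 - 253.1 = 37.8 kJ/kg
eta_s = dh_ideal / dh_actual = 26.1 / 37.8
eta_s = 0.6905

0.6905


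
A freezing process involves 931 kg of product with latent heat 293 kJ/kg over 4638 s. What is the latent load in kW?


Q_lat = m * h_fg / t
Q_lat = 931 * 293 / 4638
Q_lat = 58.81 kW

58.81


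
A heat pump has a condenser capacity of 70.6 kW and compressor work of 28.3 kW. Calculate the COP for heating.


COP_hp = Q_cond / W
COP_hp = 70.6 / 28.3
COP_hp = 2.495

2.495


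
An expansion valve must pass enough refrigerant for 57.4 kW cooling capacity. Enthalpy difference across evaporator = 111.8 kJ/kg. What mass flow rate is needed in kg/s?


m_dot = Q / dh
m_dot = 57.4 / 111.8
m_dot = 0.5134 kg/s

0.5134


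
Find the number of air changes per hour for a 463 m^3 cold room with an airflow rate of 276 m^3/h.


ACH = flow / volume
ACH = 276 / 463
ACH = 0.596

0.596


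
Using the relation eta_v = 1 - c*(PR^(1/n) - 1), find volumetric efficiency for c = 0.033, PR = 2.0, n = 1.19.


PR^(1/n) = 2.0^(1/1.19) = 1.79046726
eta_v = 1 - 0.033 * (1.79046726 - 1)
eta_v = 0.9739

0.9739


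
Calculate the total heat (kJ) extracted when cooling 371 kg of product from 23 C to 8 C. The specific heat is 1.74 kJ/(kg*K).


dT = 23 - (8) = 15 K
Q = m * cp * dT = 371 * 1.74 * 15
Q = 9683 kJ

9683


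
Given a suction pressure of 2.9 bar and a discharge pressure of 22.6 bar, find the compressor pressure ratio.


PR = P_high / P_low
PR = 22.6 / 2.9
PR = 7.793

7.793


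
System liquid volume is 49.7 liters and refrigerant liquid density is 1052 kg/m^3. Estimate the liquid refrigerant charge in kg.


Charge = V * rho / 1000
Charge = 49.7 * 1052 / 1000
Charge = 52.28 kg

52.28


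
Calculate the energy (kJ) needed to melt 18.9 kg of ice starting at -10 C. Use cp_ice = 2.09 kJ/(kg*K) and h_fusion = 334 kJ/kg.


Sensible heat = cp * dT = 2.09 * 10 = 20.9 kJ/kg
Total per kg = 20.9 + 334 = 354.9 kJ/kg
Q = m * total = 18.9 * 354.9
Q = 6707.6 kJ

6707.6


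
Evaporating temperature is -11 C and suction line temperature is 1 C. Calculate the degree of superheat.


Superheat = T_suction - T_evap
Superheat = 1 - (-11)
Superheat = 12 K

12


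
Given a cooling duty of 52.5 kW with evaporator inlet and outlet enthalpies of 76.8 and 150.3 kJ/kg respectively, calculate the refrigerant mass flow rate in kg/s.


dh = 150.3 - 76.8 = 73.5 kJ/kg
m_dot = Q / dh = 52.5 / 73.5 = 0.7143 kg/s

0.7143


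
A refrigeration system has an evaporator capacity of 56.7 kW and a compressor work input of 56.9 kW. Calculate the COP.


COP = Q_evap / W
COP = 56.7 / 56.9
COP = 0.996

0.996


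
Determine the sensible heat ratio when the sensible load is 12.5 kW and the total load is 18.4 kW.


SHR = Q_sensible / Q_total
SHR = 12.5 / 18.4
SHR = 0.679

0.679


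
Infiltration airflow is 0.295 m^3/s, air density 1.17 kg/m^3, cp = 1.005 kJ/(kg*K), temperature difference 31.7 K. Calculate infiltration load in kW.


Q = V_dot * rho * cp * dT
Q = 0.295 * 1.17 * 1.005 * 31.7
Q = 10.996 kW

10.996


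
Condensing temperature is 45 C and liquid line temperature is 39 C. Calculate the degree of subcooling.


Subcooling = T_cond - T_liquid
Subcooling = 45 - 39
Subcooling = 6 K

6


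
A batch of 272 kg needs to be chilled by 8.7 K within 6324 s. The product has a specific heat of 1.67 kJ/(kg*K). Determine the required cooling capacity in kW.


Q = m * cp * dT / t
Q = 272 * 1.67 * 8.7 / 6324
Q = 0.625 kW

0.625


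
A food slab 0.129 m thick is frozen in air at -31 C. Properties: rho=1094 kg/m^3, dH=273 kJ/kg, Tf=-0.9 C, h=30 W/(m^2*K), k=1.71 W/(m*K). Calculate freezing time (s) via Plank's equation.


dT = -0.9 - (-31) = 30.1 K
term1 = a/(2h) = 0.129/(2*30) = 0.00215
term2 = a^2/(8k) = 0.129^2/(8*1.71) = 0.001216447368
t = rho*dH*1000/dT * (term1 + term2)
t = 1094*273*1000/30.1 * (0.00215 + 0.001216447368)
t = 33403 s

33403


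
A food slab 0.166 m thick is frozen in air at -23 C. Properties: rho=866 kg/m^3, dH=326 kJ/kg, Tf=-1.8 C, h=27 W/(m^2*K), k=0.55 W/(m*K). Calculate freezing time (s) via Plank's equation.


dT = -1.8 - (-23) = 21.2 K
term1 = a/(2h) = 0.166/(2*27) = 0.003074074074
term2 = a^2/(8k) = 0.166^2/(8*0.55) = 0.006262727273
t = rho*dH*1000/dT * (term1 + term2)
t = 866*326*1000/21.2 * (0.003074074074 + 0.006262727273)
t = 124336 s

124336


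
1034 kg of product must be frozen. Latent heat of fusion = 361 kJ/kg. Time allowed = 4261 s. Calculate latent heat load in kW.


Q_lat = m * h_fg / t
Q_lat = 1034 * 361 / 4261
Q_lat = 87.6 kW

87.6


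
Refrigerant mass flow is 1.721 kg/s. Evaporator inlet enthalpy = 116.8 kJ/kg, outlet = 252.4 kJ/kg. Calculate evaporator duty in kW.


dh = 252.4 - 116.8 = 135.6 kJ/kg
Q_evap = m_dot * dh = 1.721 * 135.6
Q_evap = 233.37 kW

233.37


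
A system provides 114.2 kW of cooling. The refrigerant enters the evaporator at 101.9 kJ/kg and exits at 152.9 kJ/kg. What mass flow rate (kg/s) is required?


dh = 152.9 - 101.9 = 51.0 kJ/kg
m_dot = Q / dh = 114.2 / 51.0 = 2.2392 kg/s

2.2392


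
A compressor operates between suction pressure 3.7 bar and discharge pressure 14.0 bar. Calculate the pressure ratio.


PR = P_high / P_low
PR = 14.0 / 3.7
PR = 3.784

3.784


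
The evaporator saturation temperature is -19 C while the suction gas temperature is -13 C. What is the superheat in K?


Superheat = T_suction - T_evap
Superheat = -13 - (-19)
Superheat = 6 K

6


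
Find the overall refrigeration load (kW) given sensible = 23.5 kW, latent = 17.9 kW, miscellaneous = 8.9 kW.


Q_total = Q_s + Q_l + Q_misc
Q_total = 23.5 + 17.9 + 8.9
Q_total = 50.3 kW

50.3


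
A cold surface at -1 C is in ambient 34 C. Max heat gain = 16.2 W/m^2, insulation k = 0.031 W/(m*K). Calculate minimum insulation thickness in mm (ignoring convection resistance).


dT = 34 - (-1) = 35 K
thickness = k * dT / q_max * 1000
thickness = 0.031 * 35 / 16.2 * 1000
thickness = 67.0 mm

67.0


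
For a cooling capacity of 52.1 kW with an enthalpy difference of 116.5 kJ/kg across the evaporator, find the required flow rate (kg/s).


m_dot = Q / dh
m_dot = 52.1 / 116.5
m_dot = 0.4472 kg/s

0.4472


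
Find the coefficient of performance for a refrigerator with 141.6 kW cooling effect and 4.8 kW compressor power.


COP = Q_evap / W
COP = 141.6 / 4.8
COP = 29.5

29.5


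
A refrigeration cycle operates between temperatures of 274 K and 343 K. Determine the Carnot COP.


dT = 343 - 274 = 69 K
COP_carnot = T_cold / dT = 274 / 69
COP_carnot = 3.971

3.971
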